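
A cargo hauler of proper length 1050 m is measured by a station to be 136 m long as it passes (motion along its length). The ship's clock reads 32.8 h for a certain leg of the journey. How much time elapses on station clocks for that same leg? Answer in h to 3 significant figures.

Length contraction ⇒ γ = L₀/L = 1050/136 = 7.7206
Time dilation: Δt = γτ₀ = 7.7206 × 32.8 h = 253 h

Δt ≈ 253 h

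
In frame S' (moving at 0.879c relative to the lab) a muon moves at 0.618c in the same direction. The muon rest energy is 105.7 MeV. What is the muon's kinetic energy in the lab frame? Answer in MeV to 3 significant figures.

u_lab = (0.618 + 0.879)/(1 + 0.618×0.879) = 0.970048
γ = 1/√(1 − 0.970048²) = 4.1167
K = (γ − 1)m₀c² = (4.1167 − 1) × 105.7 = 3.1167 × 105.7 = 329 MeV

K ≈ 329 MeV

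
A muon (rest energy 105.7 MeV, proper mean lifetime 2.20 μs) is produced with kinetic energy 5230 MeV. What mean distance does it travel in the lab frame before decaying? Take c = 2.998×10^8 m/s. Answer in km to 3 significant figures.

d ≈ 33.3 km

γ = 1 + K/(m₀c²) = 1 + 5230/105.7 = 50.480
β = √(1 − 1/γ²) = 0.99980
Dilated lifetime: γτ₀ = 50.480 × 2.20 μs = 111.06 μs
d = βc·γτ₀ = 0.99980 × (2.998×10^8 m/s) × 0.00011106 s = 33.3 km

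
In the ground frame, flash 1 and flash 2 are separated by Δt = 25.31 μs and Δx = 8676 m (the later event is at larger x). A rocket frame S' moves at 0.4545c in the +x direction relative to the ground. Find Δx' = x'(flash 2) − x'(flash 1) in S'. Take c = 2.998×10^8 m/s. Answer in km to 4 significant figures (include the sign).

γ = 1/√(1 − 0.4545²) = 1.12265
Δx' = γ(Δx − vΔt) = 1.12265 × (8676 m − 0.4545×(2.998×10^8 m/s)×25.31×10^-6 s)
= 1.12265 × (5227.28 m) = 5.868 km

Δx' ≈ 5.868 km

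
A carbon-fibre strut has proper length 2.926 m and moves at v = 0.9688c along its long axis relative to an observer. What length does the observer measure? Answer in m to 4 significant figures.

L ≈ 0.7252 m

γ = 1/√(1 − 0.9688²) = 4.03480
Length contraction: L = L₀/γ = 2.926/4.03480 = 0.7252 m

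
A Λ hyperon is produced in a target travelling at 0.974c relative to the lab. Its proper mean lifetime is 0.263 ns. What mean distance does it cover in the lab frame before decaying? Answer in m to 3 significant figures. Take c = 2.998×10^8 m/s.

γ = 1/√(1 − 0.974²) = 4.4141
Dilated lifetime: Δt = γτ₀ = 4.4141 × 0.263 ns = 1.1609 ns
d = vΔt = 0.974c × 1.1609 ns = 2.9201×10^8 m/s × 1.1609×10^-9 s = 0.339 m

d ≈ 0.339 m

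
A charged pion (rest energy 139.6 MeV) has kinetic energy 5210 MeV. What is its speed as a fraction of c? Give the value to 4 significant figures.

γ = 1 + K/(m₀c²) = 1 + 5210/139.6 = 38.3209
β = √(1 − 1/γ²) = 0.9997

β ≈ 0.9997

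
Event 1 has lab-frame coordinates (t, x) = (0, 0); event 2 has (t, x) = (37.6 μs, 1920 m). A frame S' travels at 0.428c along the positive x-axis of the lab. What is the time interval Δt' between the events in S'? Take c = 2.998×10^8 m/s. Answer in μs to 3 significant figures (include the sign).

γ = 1/√(1 − 0.428²) = 1.1065
Δt' = γ(Δt − vΔx/c²) = 1.1065 × (37.6 μs − 0.428×1920 m / (2.998×10^8 m/s))
= 1.1065 × (34.859 μs) = 38.6 μs

Δt' ≈ 38.6 μs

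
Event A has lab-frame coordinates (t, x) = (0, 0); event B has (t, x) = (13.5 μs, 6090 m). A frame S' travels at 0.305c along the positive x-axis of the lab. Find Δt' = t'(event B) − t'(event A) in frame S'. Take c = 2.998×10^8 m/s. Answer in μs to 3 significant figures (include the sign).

Δt' ≈ 7.67 μs

γ = 1/√(1 − 0.305²) = 1.0500
Δt' = γ(Δt − vΔx/c²) = 1.0500 × (13.5 μs − 0.305×6090 m / (2.998×10^8 m/s))
= 1.0500 × (7.3044 μs) = 7.67 μs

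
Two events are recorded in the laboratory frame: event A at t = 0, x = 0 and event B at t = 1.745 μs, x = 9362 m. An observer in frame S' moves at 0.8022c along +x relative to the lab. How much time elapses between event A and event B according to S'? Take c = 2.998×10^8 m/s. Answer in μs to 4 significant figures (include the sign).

γ = 1/√(1 − 0.8022²) = 1.67489
Δt' = γ(Δt − vΔx/c²) = 1.67489 × (1.745 μs − 0.8022×9362 m / (2.998×10^8 m/s))
= 1.67489 × (-23.3057 μs) = -39.03 μs

Δt' ≈ -39.03 μs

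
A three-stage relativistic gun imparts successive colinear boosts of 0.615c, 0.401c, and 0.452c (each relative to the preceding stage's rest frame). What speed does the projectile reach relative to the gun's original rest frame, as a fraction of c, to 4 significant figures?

u ≈ 0.9259c

Compose boost 2: (0.401 + 0.615)/(1 + 0.401×0.615) = 1.016/1.24662 = 0.815007
Compose boost 3: (0.452 + 0.815007)/(1 + 0.452×0.815007) = 1.26701/1.36838 = 0.9259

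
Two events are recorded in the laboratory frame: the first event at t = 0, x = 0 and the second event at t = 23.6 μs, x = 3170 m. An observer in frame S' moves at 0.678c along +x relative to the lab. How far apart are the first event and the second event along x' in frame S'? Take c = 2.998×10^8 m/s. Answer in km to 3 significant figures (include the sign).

Δx' ≈ -2.21 km

γ = 1/√(1 − 0.678²) = 1.3604
Δx' = γ(Δx − vΔt) = 1.3604 × (3170 m − 0.678×(2.998×10^8 m/s)×23.6×10^-6 s)
= 1.3604 × (-1627.0 m) = -2.21 km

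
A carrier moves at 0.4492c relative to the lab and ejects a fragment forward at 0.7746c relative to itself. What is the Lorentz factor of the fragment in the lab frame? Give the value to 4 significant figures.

γ ≈ 2.386

u_lab = (0.7746 + 0.4492)/(1 + 0.7746×0.4492) = 1.2238/1.347950 = 0.9078970
γ = 1/√(1 − 0.9078970²) = 2.386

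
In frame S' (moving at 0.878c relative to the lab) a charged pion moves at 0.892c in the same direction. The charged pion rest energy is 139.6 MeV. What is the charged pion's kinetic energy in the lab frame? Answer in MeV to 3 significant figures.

K ≈ 1010 MeV

u_lab = (0.892 + 0.878)/(1 + 0.892×0.878) = 0.992611
γ = 1/√(1 − 0.992611²) = 8.2413
K = (γ − 1)m₀c² = (8.2413 − 1) × 139.6 = 7.2413 × 139.6 = 1010 MeV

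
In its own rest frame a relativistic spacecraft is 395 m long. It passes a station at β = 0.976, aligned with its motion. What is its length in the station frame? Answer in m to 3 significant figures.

L ≈ 86.0 m

γ = 1/√(1 − 0.976²) = 4.5920
Length contraction: L = L₀/γ = 395/4.5920 = 86.0 m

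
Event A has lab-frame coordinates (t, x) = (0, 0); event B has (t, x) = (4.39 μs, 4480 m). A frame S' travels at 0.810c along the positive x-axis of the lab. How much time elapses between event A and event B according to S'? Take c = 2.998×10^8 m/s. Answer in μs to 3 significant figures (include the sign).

γ = 1/√(1 − 0.810²) = 1.7052
Δt' = γ(Δt − vΔx/c²) = 1.7052 × (4.39 μs − 0.810×4480 m / (2.998×10^8 m/s))
= 1.7052 × (-7.7141 μs) = -13.2 μs

Δt' ≈ -13.2 μs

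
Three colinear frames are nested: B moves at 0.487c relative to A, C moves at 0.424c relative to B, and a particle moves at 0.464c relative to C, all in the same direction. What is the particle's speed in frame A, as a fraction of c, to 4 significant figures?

u ≈ 0.9028c

Compose boost 2: (0.424 + 0.487)/(1 + 0.424×0.487) = 0.9110/1.20649 = 0.755084
Compose boost 3: (0.464 + 0.755084)/(1 + 0.464×0.755084) = 1.21908/1.35036 = 0.9028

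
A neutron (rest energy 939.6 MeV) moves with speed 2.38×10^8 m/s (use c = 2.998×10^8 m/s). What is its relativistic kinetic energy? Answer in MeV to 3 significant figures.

K ≈ 606 MeV

β = v/c = 2.38×10^8 / 2.998×10^8 = 0.79386
γ = 1/√(1 − 0.79386²) = 1.6445
K = (γ − 1)m₀c² = (1.6445 − 1) × 939.6 MeV = 0.64447 × 939.6 MeV = 606 MeV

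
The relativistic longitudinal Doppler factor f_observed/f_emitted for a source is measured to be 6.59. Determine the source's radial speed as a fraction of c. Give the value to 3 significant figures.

β ≈ 0.955

f_obs/f_src = √((1+β)/(1−β)) = 6.59  ⇒  (1+β)/(1−β) = 43.428
β = |1 − D²|/(1 + D²) = |1 − 43.428|/(1 + 43.428) = 0.955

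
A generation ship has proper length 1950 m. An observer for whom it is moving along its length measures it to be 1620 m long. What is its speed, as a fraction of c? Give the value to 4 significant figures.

γ = L₀/L = 1950/1620 = 1.20370
β = √(1 − 1/γ²) = 0.5566

β ≈ 0.5566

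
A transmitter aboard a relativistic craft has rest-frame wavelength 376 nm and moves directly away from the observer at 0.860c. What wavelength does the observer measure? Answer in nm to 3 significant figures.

Relativistic Doppler: λ_obs = λ_src √((1+β)/(1−β))
= 376 × √(1.8600/0.14000) = 376 × 3.6450 = 1370 nm

λ_obs ≈ 1370 nm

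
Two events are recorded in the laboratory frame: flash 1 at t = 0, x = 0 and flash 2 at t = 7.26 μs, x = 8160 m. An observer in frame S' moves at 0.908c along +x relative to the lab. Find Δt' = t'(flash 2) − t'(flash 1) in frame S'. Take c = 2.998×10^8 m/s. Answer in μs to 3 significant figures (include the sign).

γ = 1/√(1 − 0.908²) = 2.3868
Δt' = γ(Δt − vΔx/c²) = 2.3868 × (7.26 μs − 0.908×8160 m / (2.998×10^8 m/s))
= 2.3868 × (-17.454 μs) = -41.7 μs

Δt' ≈ -41.7 μs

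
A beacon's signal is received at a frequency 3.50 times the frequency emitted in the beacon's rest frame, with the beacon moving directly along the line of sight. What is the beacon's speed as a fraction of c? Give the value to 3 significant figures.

β ≈ 0.849

f_obs/f_src = √((1+β)/(1−β)) = 3.50  ⇒  (1+β)/(1−β) = 12.250
β = |1 − D²|/(1 + D²) = |1 − 12.250|/(1 + 12.250) = 0.849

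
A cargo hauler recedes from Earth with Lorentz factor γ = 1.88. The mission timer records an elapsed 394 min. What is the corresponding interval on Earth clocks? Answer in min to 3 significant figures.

γ = 1.88 (given)
Time dilation: Δt = γτ₀ = 1.88 × 394 min = 741 min

Δt ≈ 741 min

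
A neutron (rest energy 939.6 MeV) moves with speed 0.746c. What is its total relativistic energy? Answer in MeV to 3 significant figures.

E ≈ 1410 MeV

γ = 1/√(1 − 0.746²) = 1.5016
E = γm₀c² = 1.5016 × 939.6 MeV = 1410 MeV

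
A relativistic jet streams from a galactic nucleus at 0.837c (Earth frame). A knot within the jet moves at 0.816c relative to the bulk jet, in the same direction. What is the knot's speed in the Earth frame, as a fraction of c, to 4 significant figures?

u ≈ 0.9822c

Relativistic velocity addition: u = (u' + v)/(1 + u'v/c²)
= (0.816 + 0.837)/(1 + 0.816×0.837) = 1.653/1.68299 = 0.9822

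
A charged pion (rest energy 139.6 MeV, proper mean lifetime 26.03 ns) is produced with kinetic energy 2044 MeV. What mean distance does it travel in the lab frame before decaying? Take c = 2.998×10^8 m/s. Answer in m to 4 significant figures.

γ = 1 + K/(m₀c²) = 1 + 2044/139.6 = 15.6418
β = √(1 − 1/γ²) = 0.997954
Dilated lifetime: γτ₀ = 15.6418 × 26.03 ns = 407.157 ns
d = βc·γτ₀ = 0.997954 × (2.998×10^8 m/s) × 4.07157×10^-7 s = 121.8 m

d ≈ 121.8 m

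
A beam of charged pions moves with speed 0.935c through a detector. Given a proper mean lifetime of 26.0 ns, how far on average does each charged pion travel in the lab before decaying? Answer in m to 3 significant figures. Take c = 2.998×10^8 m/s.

d ≈ 20.6 m

γ = 1/√(1 − 0.935²) = 2.8197
Dilated lifetime: Δt = γτ₀ = 2.8197 × 26.0 ns = 73.312 ns
d = vΔt = 0.935c × 73.312 ns = 2.8031×10^8 m/s × 7.3312×10^-8 s = 20.6 m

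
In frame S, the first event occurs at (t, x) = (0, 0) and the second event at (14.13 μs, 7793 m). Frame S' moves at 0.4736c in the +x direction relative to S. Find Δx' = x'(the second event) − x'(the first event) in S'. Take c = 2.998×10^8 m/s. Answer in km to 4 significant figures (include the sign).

Δx' ≈ 6.570 km

γ = 1/√(1 − 0.4736²) = 1.13541
Δx' = γ(Δx − vΔt) = 1.13541 × (7793 m − 0.4736×(2.998×10^8 m/s)×14.13×10^-6 s)
= 1.13541 × (5786.75 m) = 6.570 km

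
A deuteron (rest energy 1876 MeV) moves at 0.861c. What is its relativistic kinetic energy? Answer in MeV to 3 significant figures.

γ = 1/√(1 − 0.861²) = 1.9662
K = (γ − 1)m₀c² = (1.9662 − 1) × 1876 MeV = 0.96616 × 1876 MeV = 1810 MeV

K ≈ 1810 MeV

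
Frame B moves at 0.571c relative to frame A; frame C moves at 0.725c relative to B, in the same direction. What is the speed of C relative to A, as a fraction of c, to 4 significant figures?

u ≈ 0.9166c

Compose boost 2: (0.725 + 0.571)/(1 + 0.725×0.571) = 1.296/1.41397 = 0.9166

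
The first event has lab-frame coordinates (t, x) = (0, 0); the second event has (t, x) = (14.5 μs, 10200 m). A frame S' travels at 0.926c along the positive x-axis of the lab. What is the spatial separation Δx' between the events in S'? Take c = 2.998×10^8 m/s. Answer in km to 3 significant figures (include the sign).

γ = 1/√(1 − 0.926²) = 2.6488
Δx' = γ(Δx − vΔt) = 2.6488 × (10200 m − 0.926×(2.998×10^8 m/s)×14.5×10^-6 s)
= 2.6488 × (6174.6 m) = 16.4 km

Δx' ≈ 16.4 km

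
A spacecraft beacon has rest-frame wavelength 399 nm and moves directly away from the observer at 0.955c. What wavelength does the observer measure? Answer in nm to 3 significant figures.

Relativistic Doppler: λ_obs = λ_src √((1+β)/(1−β))
= 399 × √(1.9550/0.045000) = 399 × 6.5912 = 2630 nm

λ_obs ≈ 2630 nm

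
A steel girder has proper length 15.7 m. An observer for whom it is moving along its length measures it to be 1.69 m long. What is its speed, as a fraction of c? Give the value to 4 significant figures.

β ≈ 0.9942

γ = L₀/L = 15.7/1.69 = 9.28994
β = √(1 − 1/γ²) = 0.9942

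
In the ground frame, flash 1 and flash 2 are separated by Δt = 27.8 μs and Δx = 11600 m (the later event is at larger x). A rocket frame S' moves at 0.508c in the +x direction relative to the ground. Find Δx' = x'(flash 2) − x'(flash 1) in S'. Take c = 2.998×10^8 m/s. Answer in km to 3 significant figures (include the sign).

Δx' ≈ 8.55 km

γ = 1/√(1 − 0.508²) = 1.1610
Δx' = γ(Δx − vΔt) = 1.1610 × (11600 m − 0.508×(2.998×10^8 m/s)×27.8×10^-6 s)
= 1.1610 × (7366.1 m) = 8.55 km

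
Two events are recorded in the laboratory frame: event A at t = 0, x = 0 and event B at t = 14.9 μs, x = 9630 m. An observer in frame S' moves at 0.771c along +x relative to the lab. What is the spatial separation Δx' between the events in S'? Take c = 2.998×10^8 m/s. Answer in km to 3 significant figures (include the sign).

Δx' ≈ 9.71 km

γ = 1/√(1 − 0.771²) = 1.5703
Δx' = γ(Δx − vΔt) = 1.5703 × (9630 m − 0.771×(2.998×10^8 m/s)×14.9×10^-6 s)
= 1.5703 × (6185.9 m) = 9.71 km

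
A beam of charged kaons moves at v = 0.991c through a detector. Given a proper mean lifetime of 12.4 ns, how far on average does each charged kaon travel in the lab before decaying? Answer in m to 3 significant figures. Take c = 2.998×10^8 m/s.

γ = 1/√(1 − 0.991²) = 7.4704
Dilated lifetime: Δt = γτ₀ = 7.4704 × 12.4 ns = 92.633 ns
d = vΔt = 0.991c × 92.633 ns = 2.9710×10^8 m/s × 9.2633×10^-8 s = 27.5 m

d ≈ 27.5 m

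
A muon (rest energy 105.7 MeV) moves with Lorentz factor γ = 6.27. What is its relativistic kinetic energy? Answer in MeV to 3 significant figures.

K ≈ 557 MeV

γ = 6.27 (given)
K = (γ − 1)m₀c² = (6.27 − 1) × 105.7 MeV = 5.2700 × 105.7 MeV = 557 MeV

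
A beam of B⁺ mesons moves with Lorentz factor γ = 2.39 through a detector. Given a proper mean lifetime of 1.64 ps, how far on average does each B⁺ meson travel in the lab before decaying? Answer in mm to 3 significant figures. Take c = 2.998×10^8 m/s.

β = √(1 − 1/γ²) = √(1 − 1/2.39²) = 0.90826
Dilated lifetime: Δt = γτ₀ = 2.39 × 1.64 ps = 3.9196 ps
d = vΔt = 0.90826c × 3.9196 ps = 2.7230×10^8 m/s × 3.9196×10^-12 s = 1.07 mm

d ≈ 1.07 mm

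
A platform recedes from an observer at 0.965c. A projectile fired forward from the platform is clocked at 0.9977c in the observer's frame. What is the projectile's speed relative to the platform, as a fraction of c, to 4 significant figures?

Inverse velocity addition: u' = (u − v)/(1 − uv/c²)
= (0.9977 − 0.965)/(1 − 0.9977×0.965) = 0.03270/0.0372195 = 0.8786

u' ≈ 0.8786c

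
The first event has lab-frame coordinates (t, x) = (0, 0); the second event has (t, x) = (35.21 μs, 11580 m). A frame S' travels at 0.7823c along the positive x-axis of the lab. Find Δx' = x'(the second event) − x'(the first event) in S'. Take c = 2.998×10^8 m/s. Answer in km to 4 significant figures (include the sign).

γ = 1/√(1 − 0.7823²) = 1.60539
Δx' = γ(Δx − vΔt) = 1.60539 × (11580 m − 0.7823×(2.998×10^8 m/s)×35.21×10^-6 s)
= 1.60539 × (3322.07 m) = 5.333 km

Δx' ≈ 5.333 km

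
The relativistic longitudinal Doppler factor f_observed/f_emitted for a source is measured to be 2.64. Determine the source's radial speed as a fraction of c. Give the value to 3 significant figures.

β ≈ 0.749

f_obs/f_src = √((1+β)/(1−β)) = 2.64  ⇒  (1+β)/(1−β) = 6.9696
β = |1 − D²|/(1 + D²) = |1 − 6.9696|/(1 + 6.9696) = 0.749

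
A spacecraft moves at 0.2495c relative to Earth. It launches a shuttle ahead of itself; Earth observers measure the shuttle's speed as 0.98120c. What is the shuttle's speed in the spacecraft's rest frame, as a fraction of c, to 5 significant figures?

u' ≈ 0.96889c

Inverse velocity addition: u' = (u − v)/(1 − uv/c²)
= (0.98120 − 0.2495)/(1 − 0.98120×0.2495) = 0.73170/0.7551906 = 0.96889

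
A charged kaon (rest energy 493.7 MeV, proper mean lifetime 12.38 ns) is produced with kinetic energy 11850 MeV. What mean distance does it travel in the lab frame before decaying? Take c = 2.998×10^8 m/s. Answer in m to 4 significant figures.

γ = 1 + K/(m₀c²) = 1 + 11850/493.7 = 25.0024
β = √(1 − 1/γ²) = 0.999200
Dilated lifetime: γτ₀ = 25.0024 × 12.38 ns = 309.530 ns
d = βc·γτ₀ = 0.999200 × (2.998×10^8 m/s) × 3.09530×10^-7 s = 92.72 m

d ≈ 92.72 m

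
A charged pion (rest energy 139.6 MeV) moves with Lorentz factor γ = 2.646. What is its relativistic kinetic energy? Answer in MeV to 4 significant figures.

K ≈ 229.8 MeV

γ = 2.646 (given)
K = (γ − 1)m₀c² = (2.646 − 1) × 139.6 MeV = 1.64600 × 139.6 MeV = 229.8 MeV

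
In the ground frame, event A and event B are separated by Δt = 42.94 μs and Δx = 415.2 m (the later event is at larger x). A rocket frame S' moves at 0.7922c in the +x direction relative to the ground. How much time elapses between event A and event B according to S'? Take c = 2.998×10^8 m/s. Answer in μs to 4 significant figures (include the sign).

Δt' ≈ 68.57 μs

γ = 1/√(1 − 0.7922²) = 1.63864
Δt' = γ(Δt − vΔx/c²) = 1.63864 × (42.94 μs − 0.7922×415.2 m / (2.998×10^8 m/s))
= 1.63864 × (41.8429 μs) = 68.57 μs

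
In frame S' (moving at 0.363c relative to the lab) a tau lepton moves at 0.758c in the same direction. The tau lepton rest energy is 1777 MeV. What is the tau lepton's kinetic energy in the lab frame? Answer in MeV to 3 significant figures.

K ≈ 1950 MeV

u_lab = (0.758 + 0.363)/(1 + 0.758×0.363) = 0.879110
γ = 1/√(1 − 0.879110²) = 2.0981
K = (γ − 1)m₀c² = (2.0981 − 1) × 1777 = 1.0981 × 1777 = 1950 MeV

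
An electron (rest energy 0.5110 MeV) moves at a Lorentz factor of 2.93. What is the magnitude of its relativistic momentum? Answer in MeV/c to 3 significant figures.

β = √(1 − 1/γ²) = √(1 − 1/2.93²) = 0.93996
p = γβm₀c = 2.93 × 0.93996 × 0.5110 MeV/c = 1.41 MeV/c

p ≈ 1.41 MeV/c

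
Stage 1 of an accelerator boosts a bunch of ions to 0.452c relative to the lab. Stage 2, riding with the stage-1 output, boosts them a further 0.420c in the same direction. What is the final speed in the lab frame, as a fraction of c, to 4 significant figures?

u ≈ 0.7329c

Compose boost 2: (0.420 + 0.452)/(1 + 0.420×0.452) = 0.8720/1.18984 = 0.7329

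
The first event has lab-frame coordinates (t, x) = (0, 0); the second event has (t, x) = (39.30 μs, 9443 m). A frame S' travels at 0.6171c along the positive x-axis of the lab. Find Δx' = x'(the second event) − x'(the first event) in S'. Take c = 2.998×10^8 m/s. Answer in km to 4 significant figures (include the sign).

γ = 1/√(1 − 0.6171²) = 1.27083
Δx' = γ(Δx − vΔt) = 1.27083 × (9443 m − 0.6171×(2.998×10^8 m/s)×39.30×10^-6 s)
= 1.27083 × (2172.24 m) = 2.761 km

Δx' ≈ 2.761 km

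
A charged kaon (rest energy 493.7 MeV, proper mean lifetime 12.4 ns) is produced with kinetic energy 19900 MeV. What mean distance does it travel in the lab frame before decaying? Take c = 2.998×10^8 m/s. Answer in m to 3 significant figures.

d ≈ 154 m

γ = 1 + K/(m₀c²) = 1 + 19900/493.7 = 41.308
β = √(1 − 1/γ²) = 0.99971
Dilated lifetime: γτ₀ = 41.308 × 12.4 ns = 512.22 ns
d = βc·γτ₀ = 0.99971 × (2.998×10^8 m/s) × 5.1222×10^-7 s = 154 m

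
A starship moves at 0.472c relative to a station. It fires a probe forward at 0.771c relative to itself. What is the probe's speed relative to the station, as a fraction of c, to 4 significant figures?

u ≈ 0.9113c

Relativistic velocity addition: u = (u' + v)/(1 + u'v/c²)
= (0.771 + 0.472)/(1 + 0.771×0.472) = 1.243/1.36391 = 0.9113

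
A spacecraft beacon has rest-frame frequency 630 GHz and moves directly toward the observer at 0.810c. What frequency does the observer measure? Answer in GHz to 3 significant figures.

Relativistic Doppler: f_obs = f_src √((1+β)/(1−β))
= 630 × √(1.8100/0.19000) = 630 × 3.0865 = 1940 GHz

f_obs ≈ 1940 GHz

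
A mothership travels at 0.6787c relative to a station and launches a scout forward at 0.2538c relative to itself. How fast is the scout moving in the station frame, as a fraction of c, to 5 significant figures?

u ≈ 0.79548c

Compose boost 2: (0.2538 + 0.6787)/(1 + 0.2538×0.6787) = 0.93250/1.172254 = 0.79548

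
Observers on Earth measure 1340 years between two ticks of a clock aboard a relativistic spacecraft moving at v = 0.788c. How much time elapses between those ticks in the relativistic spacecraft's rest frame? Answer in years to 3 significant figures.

τ₀ ≈ 825 years

γ = 1/√(1 − 0.788²) = 1.6242
Proper time: τ₀ = Δt/γ = 1340/1.6242 = 825 years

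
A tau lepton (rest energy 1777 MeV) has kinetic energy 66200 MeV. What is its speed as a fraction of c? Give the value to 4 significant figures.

γ = 1 + K/(m₀c²) = 1 + 66200/1777 = 38.2538
β = √(1 − 1/γ²) = 0.9997

β ≈ 0.9997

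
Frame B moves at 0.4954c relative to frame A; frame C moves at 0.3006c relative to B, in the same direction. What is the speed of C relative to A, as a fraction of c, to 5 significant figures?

u ≈ 0.69283c

Compose boost 2: (0.3006 + 0.4954)/(1 + 0.3006×0.4954) = 0.79600/1.148917 = 0.69283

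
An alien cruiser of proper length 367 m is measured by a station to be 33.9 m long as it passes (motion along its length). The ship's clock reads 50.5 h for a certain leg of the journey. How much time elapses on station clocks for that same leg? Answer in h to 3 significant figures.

Δt ≈ 547 h

Length contraction ⇒ γ = L₀/L = 367/33.9 = 10.826
Time dilation: Δt = γτ₀ = 10.826 × 50.5 h = 547 h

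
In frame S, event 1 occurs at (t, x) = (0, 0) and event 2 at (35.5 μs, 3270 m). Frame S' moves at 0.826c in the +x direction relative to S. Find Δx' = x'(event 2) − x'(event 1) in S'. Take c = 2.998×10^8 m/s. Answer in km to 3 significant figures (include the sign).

γ = 1/√(1 − 0.826²) = 1.7741
Δx' = γ(Δx − vΔt) = 1.7741 × (3270 m − 0.826×(2.998×10^8 m/s)×35.5×10^-6 s)
= 1.7741 × (-5521.0 m) = -9.79 km

Δx' ≈ -9.79 km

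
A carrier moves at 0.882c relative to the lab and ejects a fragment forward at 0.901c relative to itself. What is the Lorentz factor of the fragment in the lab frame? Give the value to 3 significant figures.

u_lab = (0.901 + 0.882)/(1 + 0.901×0.882) = 1.783/1.79468 = 0.993491
γ = 1/√(1 − 0.993491²) = 8.78

γ ≈ 8.78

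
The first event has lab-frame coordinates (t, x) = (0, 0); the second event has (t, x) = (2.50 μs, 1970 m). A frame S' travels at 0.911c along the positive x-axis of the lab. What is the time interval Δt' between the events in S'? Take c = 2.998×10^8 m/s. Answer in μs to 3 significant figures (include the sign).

Δt' ≈ -8.45 μs

γ = 1/√(1 − 0.911²) = 2.4248
Δt' = γ(Δt − vΔx/c²) = 2.4248 × (2.50 μs − 0.911×1970 m / (2.998×10^8 m/s))
= 2.4248 × (-3.4862 μs) = -8.45 μs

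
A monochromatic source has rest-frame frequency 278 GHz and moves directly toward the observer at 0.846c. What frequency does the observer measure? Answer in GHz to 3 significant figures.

f_obs ≈ 962 GHz

Relativistic Doppler: f_obs = f_src √((1+β)/(1−β))
= 278 × √(1.8460/0.15400) = 278 × 3.4622 = 962 GHz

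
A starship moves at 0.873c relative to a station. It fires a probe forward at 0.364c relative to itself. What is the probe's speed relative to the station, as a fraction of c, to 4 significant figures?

Relativistic velocity addition: u = (u' + v)/(1 + u'v/c²)
= (0.364 + 0.873)/(1 + 0.364×0.873) = 1.237/1.31777 = 0.9387

u ≈ 0.9387c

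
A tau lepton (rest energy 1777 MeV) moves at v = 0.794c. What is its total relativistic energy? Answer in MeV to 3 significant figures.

E ≈ 2920 MeV

γ = 1/√(1 − 0.794²) = 1.6450
E = γm₀c² = 1.6450 × 1777 MeV = 2920 MeV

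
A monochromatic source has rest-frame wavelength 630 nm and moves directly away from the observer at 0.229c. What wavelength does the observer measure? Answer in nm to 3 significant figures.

λ_obs ≈ 795 nm

Relativistic Doppler: λ_obs = λ_src √((1+β)/(1−β))
= 630 × √(1.2290/0.77100) = 630 × 1.2626 = 795 nm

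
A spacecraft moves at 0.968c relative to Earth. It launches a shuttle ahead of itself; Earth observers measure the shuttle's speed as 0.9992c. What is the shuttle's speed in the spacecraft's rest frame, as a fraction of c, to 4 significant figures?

Inverse velocity addition: u' = (u − v)/(1 − uv/c²)
= (0.9992 − 0.968)/(1 − 0.9992×0.968) = 0.03120/0.0327744 = 0.9520

u' ≈ 0.9520c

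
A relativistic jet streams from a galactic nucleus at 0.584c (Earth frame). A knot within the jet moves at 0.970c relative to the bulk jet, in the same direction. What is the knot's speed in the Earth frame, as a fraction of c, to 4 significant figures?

u ≈ 0.9920c

Relativistic velocity addition: u = (u' + v)/(1 + u'v/c²)
= (0.970 + 0.584)/(1 + 0.970×0.584) = 1.554/1.56648 = 0.9920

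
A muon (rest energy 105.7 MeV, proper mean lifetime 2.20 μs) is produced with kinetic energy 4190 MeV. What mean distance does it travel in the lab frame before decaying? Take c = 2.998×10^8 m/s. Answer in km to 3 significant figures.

γ = 1 + K/(m₀c²) = 1 + 4190/105.7 = 40.640
β = √(1 − 1/γ²) = 0.99970
Dilated lifetime: γτ₀ = 40.640 × 2.20 μs = 89.409 μs
d = βc·γτ₀ = 0.99970 × (2.998×10^8 m/s) × 8.9409×10^-5 s = 26.8 km

d ≈ 26.8 km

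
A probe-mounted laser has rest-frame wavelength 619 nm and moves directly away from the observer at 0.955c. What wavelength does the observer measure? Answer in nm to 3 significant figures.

Relativistic Doppler: λ_obs = λ_src √((1+β)/(1−β))
= 619 × √(1.9550/0.045000) = 619 × 6.5912 = 4080 nm

λ_obs ≈ 4080 nm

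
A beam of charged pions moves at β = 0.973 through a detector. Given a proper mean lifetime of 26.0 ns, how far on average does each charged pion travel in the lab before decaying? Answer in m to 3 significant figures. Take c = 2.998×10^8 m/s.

d ≈ 32.9 m

γ = 1/√(1 − 0.973²) = 4.3327
Dilated lifetime: Δt = γτ₀ = 4.3327 × 26.0 ns = 112.65 ns
d = vΔt = 0.973c × 112.65 ns = 2.9171×10^8 m/s × 1.1265×10^-7 s = 32.9 m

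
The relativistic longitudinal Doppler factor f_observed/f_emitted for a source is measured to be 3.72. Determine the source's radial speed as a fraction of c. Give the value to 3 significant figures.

β ≈ 0.865

f_obs/f_src = √((1+β)/(1−β)) = 3.72  ⇒  (1+β)/(1−β) = 13.838
β = |1 − D²|/(1 + D²) = |1 − 13.838|/(1 + 13.838) = 0.865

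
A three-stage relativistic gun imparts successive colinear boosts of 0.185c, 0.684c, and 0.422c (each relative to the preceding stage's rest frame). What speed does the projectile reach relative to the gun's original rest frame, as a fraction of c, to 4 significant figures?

Compose boost 2: (0.684 + 0.185)/(1 + 0.684×0.185) = 0.8690/1.12654 = 0.771388
Compose boost 3: (0.422 + 0.771388)/(1 + 0.422×0.771388) = 1.19339/1.32553 = 0.9003

u ≈ 0.9003c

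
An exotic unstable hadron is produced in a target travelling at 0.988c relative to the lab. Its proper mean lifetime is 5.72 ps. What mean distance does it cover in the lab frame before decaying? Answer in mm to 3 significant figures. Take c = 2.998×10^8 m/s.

γ = 1/√(1 − 0.988²) = 6.4744
Dilated lifetime: Δt = γτ₀ = 6.4744 × 5.72 ps = 37.034 ps
d = vΔt = 0.988c × 37.034 ps = 2.9620×10^8 m/s × 3.7034×10^-11 s = 11.0 mm

d ≈ 11.0 mm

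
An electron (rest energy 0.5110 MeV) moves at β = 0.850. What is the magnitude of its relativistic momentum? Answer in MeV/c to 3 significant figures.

p ≈ 0.825 MeV/c

γ = 1/√(1 − 0.850²) = 1.8983
p = γβm₀c = 1.8983 × 0.850 × 0.5110 MeV/c = 0.825 MeV/c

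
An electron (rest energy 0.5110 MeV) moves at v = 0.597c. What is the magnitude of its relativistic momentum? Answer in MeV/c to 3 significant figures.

γ = 1/√(1 − 0.597²) = 1.2465
p = γβm₀c = 1.2465 × 0.597 × 0.5110 MeV/c = 0.380 MeV/c

p ≈ 0.380 MeV/c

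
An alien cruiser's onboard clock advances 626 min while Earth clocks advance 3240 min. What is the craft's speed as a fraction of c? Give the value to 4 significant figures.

β ≈ 0.9812

γ = Δt/τ₀ = 3240/626 = 5.17572
β = √(1 − 1/γ²) = √(1 − 1/5.17572²) = 0.9812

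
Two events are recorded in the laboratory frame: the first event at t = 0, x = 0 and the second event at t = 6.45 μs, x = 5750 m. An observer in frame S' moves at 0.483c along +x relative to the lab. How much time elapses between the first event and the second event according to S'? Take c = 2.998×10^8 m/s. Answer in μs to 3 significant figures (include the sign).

Δt' ≈ -3.21 μs

γ = 1/√(1 − 0.483²) = 1.1420
Δt' = γ(Δt − vΔx/c²) = 1.1420 × (6.45 μs − 0.483×5750 m / (2.998×10^8 m/s))
= 1.1420 × (-2.8137 μs) = -3.21 μs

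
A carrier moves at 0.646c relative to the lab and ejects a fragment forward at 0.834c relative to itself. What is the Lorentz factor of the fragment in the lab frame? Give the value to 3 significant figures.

γ ≈ 3.65

u_lab = (0.834 + 0.646)/(1 + 0.834×0.646) = 1.480/1.53876 = 0.961811
γ = 1/√(1 − 0.961811²) = 3.65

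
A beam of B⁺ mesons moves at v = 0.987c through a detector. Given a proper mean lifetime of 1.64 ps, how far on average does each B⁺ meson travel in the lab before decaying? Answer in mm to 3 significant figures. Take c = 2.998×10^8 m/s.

d ≈ 3.02 mm

γ = 1/√(1 − 0.987²) = 6.2220
Dilated lifetime: Δt = γτ₀ = 6.2220 × 1.64 ps = 10.204 ps
d = vΔt = 0.987c × 10.204 ps = 2.9590×10^8 m/s × 1.0204×10^-11 s = 3.02 mm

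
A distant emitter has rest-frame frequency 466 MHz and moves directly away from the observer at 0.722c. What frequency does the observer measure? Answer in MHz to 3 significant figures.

Relativistic Doppler: f_obs = f_src √((1−β)/(1+β))
= 466 × √(0.27800/1.7220) = 466 × 0.40180 = 187 MHz

f_obs ≈ 187 MHz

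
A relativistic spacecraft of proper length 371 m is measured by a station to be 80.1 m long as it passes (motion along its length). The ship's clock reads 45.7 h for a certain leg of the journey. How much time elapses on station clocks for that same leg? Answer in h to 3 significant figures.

Length contraction ⇒ γ = L₀/L = 371/80.1 = 4.6317
Time dilation: Δt = γτ₀ = 4.6317 × 45.7 h = 212 h

Δt ≈ 212 h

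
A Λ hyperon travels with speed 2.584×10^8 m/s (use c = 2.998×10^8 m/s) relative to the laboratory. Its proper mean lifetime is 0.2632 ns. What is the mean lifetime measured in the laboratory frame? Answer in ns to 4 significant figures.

β = v/c = 2.584×10^8 / 2.998×10^8 = 0.861908
γ = 1/√(1 − 0.861908²) = 1.97213
Time dilation: Δt = γτ₀ = 1.97213 × 0.2632 ns = 0.5191 ns

Δt ≈ 0.5191 ns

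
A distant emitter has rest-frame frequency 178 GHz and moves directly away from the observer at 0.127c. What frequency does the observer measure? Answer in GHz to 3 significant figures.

Relativistic Doppler: f_obs = f_src √((1−β)/(1+β))
= 178 × √(0.87300/1.1270) = 178 × 0.88013 = 157 GHz

f_obs ≈ 157 GHz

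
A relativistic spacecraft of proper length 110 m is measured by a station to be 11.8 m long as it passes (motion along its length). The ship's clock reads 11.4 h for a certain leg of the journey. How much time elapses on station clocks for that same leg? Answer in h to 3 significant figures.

Length contraction ⇒ γ = L₀/L = 110/11.8 = 9.3220
Time dilation: Δt = γτ₀ = 9.3220 × 11.4 h = 106 h

Δt ≈ 106 h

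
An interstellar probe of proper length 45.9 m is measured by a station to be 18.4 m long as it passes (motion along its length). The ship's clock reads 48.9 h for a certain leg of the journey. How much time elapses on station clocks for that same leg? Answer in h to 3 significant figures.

Δt ≈ 122 h

Length contraction ⇒ γ = L₀/L = 45.9/18.4 = 2.4946
Time dilation: Δt = γτ₀ = 2.4946 × 48.9 h = 122 h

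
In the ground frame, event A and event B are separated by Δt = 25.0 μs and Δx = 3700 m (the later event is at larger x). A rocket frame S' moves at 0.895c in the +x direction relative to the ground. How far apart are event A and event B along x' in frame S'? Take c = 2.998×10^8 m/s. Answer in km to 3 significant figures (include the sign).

γ = 1/√(1 − 0.895²) = 2.2418
Δx' = γ(Δx − vΔt) = 2.2418 × (3700 m − 0.895×(2.998×10^8 m/s)×25.0×10^-6 s)
= 2.2418 × (-3008.0 m) = -6.74 km

Δx' ≈ -6.74 km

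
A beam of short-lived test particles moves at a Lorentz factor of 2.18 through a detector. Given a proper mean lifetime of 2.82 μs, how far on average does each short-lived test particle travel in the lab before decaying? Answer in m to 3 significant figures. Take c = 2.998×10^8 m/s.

d ≈ 1640 m

β = √(1 − 1/γ²) = √(1 − 1/2.18²) = 0.88858
Dilated lifetime: Δt = γτ₀ = 2.18 × 2.82 μs = 6.1476 μs
d = vΔt = 0.88858c × 6.1476 μs = 2.6640×10^8 m/s × 6.1476×10^-6 s = 1640 m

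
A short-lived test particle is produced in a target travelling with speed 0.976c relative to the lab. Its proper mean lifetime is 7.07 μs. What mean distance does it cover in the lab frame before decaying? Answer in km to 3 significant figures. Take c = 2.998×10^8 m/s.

d ≈ 9.50 km

γ = 1/√(1 − 0.976²) = 4.5920
Dilated lifetime: Δt = γτ₀ = 4.5920 × 7.07 μs = 32.465 μs
d = vΔt = 0.976c × 32.465 μs = 2.9260×10^8 m/s × 3.2465×10^-5 s = 9.50 km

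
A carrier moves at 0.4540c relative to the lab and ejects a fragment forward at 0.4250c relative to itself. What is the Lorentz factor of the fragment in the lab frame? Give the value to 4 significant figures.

γ ≈ 1.479

u_lab = (0.4250 + 0.4540)/(1 + 0.4250×0.4540) = 0.87900/1.192950 = 0.7368289
γ = 1/√(1 − 0.7368289²) = 1.479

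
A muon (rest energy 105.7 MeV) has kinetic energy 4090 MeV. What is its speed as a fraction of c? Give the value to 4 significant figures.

β ≈ 0.9997

γ = 1 + K/(m₀c²) = 1 + 4090/105.7 = 39.6944
β = √(1 − 1/γ²) = 0.9997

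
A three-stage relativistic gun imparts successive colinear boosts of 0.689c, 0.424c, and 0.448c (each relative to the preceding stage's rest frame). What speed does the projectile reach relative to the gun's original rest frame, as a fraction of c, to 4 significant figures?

u ≈ 0.9448c

Compose boost 2: (0.424 + 0.689)/(1 + 0.424×0.689) = 1.113/1.29214 = 0.861364
Compose boost 3: (0.448 + 0.861364)/(1 + 0.448×0.861364) = 1.30936/1.38589 = 0.9448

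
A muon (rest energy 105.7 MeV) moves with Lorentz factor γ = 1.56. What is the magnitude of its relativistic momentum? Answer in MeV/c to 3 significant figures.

p ≈ 127 MeV/c

β = √(1 − 1/γ²) = √(1 − 1/1.56²) = 0.76752
p = γβm₀c = 1.56 × 0.76752 × 105.7 MeV/c = 127 MeV/c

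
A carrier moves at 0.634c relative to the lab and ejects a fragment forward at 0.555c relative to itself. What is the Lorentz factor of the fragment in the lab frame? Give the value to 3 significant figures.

u_lab = (0.555 + 0.634)/(1 + 0.555×0.634) = 1.189/1.35187 = 0.879522
γ = 1/√(1 − 0.879522²) = 2.10

γ ≈ 2.10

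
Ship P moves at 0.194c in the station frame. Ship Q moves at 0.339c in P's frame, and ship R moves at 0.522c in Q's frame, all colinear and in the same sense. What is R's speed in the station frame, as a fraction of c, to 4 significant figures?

u ≈ 0.8105c

Compose boost 2: (0.339 + 0.194)/(1 + 0.339×0.194) = 0.5330/1.06577 = 0.500110
Compose boost 3: (0.522 + 0.500110)/(1 + 0.522×0.500110) = 1.02211/1.26106 = 0.8105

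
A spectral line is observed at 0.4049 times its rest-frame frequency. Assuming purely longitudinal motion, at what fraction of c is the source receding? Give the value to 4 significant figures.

β ≈ 0.7183

f_obs/f_src = √((1−β)/(1+β)) = 0.4049  ⇒  (1−β)/(1+β) = 0.163944
β = |1 − D²|/(1 + D²) = |1 − 0.163944|/(1 + 0.163944) = 0.7183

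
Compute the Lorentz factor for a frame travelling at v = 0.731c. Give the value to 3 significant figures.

γ = 1/√(1 − β²) = 1/√(1 − 0.731²) = 1/√(0.46564) = 1.47

γ ≈ 1.47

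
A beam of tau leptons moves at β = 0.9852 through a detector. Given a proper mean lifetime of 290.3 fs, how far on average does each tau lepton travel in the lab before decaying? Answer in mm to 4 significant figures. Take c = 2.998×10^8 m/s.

d ≈ 0.5002 mm

γ = 1/√(1 − 0.9852²) = 5.83401
Dilated lifetime: Δt = γτ₀ = 5.83401 × 290.3 fs = 1693.61 fs
d = vΔt = 0.9852c × 1693.61 fs = 2.95363×10^8 m/s × 1.69361×10^-12 s = 0.5002 mm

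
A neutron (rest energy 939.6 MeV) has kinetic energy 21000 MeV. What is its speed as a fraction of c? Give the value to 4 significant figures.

β ≈ 0.9991

γ = 1 + K/(m₀c²) = 1 + 21000/939.6 = 23.3499
β = √(1 − 1/γ²) = 0.9991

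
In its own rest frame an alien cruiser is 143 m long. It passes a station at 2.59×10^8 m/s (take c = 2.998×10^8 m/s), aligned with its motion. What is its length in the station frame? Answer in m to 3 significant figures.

L ≈ 72.0 m

β = v/c = 2.59×10^8 / 2.998×10^8 = 0.86391
γ = 1/√(1 − 0.86391²) = 1.9855
Length contraction: L = L₀/γ = 143/1.9855 = 72.0 m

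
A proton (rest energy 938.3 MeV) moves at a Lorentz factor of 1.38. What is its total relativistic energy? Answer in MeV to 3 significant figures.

E ≈ 1290 MeV

γ = 1.38 (given)
E = γm₀c² = 1.38 × 938.3 MeV = 1290 MeV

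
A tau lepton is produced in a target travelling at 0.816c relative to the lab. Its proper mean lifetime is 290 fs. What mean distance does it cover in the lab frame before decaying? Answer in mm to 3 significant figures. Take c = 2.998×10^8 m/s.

d ≈ 0.123 mm

γ = 1/√(1 − 0.816²) = 1.7299
Dilated lifetime: Δt = γτ₀ = 1.7299 × 290 fs = 501.69 fs
d = vΔt = 0.816c × 501.69 fs = 2.4464×10^8 m/s × 5.0169×10^-13 s = 0.123 mm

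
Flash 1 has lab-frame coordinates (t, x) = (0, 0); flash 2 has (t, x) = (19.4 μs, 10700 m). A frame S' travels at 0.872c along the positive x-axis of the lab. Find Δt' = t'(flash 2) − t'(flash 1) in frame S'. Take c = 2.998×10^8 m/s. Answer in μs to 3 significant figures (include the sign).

γ = 1/√(1 − 0.872²) = 2.0429
Δt' = γ(Δt − vΔx/c²) = 2.0429 × (19.4 μs − 0.872×10700 m / (2.998×10^8 m/s))
= 2.0429 × (-11.722 μs) = -23.9 μs

Δt' ≈ -23.9 μs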